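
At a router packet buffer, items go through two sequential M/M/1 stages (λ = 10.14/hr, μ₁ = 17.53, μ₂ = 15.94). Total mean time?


Each node sees arrival rate λ = 10.14/hr (tandem ⇒ throughput preserved).
W₁ = 1/(μ₁−λ) = 1/(17.53−10.14) = 0.13532 hr
W₂ = 1/(μ₂−λ) = 1/(15.94−10.14) = 0.17241 hr
W_total = W₁ + W₂ = 0.13532 + 0.17241 = 0.30773 hr

Final: 0.30773 hr


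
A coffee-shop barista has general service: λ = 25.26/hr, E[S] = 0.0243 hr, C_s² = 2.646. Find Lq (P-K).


ρ = λ·E[S] = 25.26·0.0243 = 0.6138
Lq = ρ²(1+C_s²)/(2(1−ρ)) = 0.3768·(1+2.646)/(2·0.3862)
= 0.3768·3.6460/0.7724 = 1.77858

Final: 1.77858


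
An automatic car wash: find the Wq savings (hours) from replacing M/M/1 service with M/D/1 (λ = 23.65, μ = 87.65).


ρ = 23.65/87.65 = 0.2698
Wq(M/M/1) = ρ/(μ−λ) = 0.2698/64.00 = 0.004216 hr
Wq(M/D/1) = ρ/(2(μ−λ)) = 0.002108 hr
Savings = 0.004216 − 0.002108 = 0.002108 hr

Final: 0.002108 hr


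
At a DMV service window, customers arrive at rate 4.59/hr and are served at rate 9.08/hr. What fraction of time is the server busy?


ρ = λ/μ = 4.59/9.08 = 0.5055

Final: 0.5055


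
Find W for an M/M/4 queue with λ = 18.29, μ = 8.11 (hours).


a = 2.2552; ρ = 0.5638; P₀ = 0.098221
Lq = P₀·a^c·ρ/(c!(1−ρ)²) = 0.31372
Wq = Lq/λ = 0.31372/18.29 = 0.01715 hr
W = Wq + 1/μ = 0.01715 + 0.12330 = 0.14046 hr

Final: 0.14046 hr


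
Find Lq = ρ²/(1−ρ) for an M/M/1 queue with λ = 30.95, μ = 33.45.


ρ = 30.95/33.45 = 0.9253
Lq = ρ²/(1−ρ) = 0.8561/0.07474 = 11.4547

Final: 11.4547


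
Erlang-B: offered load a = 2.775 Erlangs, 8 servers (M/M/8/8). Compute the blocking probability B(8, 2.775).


B(c,a) = (a^c/c!) / Σ_{k=0}^{c} a^k/k!
a^8/8! = 0.087213
Σ terms (k=0..8): 1.00000 + 2.77500 + 3.85031 + 3.56154 + 2.47082 + 1.37130 + 0.63423 + 0.25143 + 0.08721 = 16.001841
B = 0.087213/16.001841 = 0.005450

Final: 0.005450


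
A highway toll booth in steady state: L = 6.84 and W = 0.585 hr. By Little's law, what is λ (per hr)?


λ = L/W = 6.84/0.585 = 11.6923 /hr

Final: 11.6923 /hr


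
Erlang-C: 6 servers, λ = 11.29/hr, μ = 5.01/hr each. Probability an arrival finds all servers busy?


a = λ/μ = 2.2535; ρ = a/6 = 0.3756
P₀ = 0.104712 (from M/M/c formula)
C(c,a) = [a^c/(c!(1−ρ))]·P₀ = [130.95959/(720·0.6244)]·0.104712
= 0.29129·0.104712 = 0.030502

Final: 0.030502


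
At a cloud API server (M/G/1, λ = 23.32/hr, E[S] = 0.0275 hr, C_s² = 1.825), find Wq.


ρ = λ·E[S] = 23.32·0.0275 = 0.6413
E[S²] = E[S]²(1+C_s²) = 0.0275²·(1+1.825) = 0.002136
Wq = λ·E[S²]/(2(1−ρ)) = 23.32·0.002136/(2·0.3587) = 0.06945 hr

Final: 0.06945 hr


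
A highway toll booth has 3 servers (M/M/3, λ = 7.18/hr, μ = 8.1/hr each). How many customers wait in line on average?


a = λ/μ = 0.8864; ρ = a/3 = 0.2955
P₀ = 0.409156
Lq = P₀·a^c·ρ / (c!·(1−ρ)²) = 0.409156·0.69650·0.2955/(6·0.49636)
= 0.02827

Final: 0.02827


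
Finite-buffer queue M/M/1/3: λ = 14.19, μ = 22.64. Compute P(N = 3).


ρ = λ/μ = 14.19/22.64 = 0.6268
P_K = (1−ρ)ρ^K/(1−ρ^(K+1)) = (0.3732·0.246217)/(1 − 0.154321)
= 0.091896/0.845679 = 0.108666

Final: 0.108666


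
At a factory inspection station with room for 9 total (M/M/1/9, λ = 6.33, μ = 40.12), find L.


ρ = 6.33/40.12 = 0.1578
L = ρ[1 − (K+1)ρ^K + Kρ^(K+1)] / [(1−ρ)(1−ρ^(K+1))]
Numerator: 0.1578·(1 − 10·0.00000006059 + 9·0.000000009559) = 0.157777
Denominator: (0.8422)·(1.000000) = 0.842223
L = 0.157777/0.842223 = 0.1873

Final: 0.1873


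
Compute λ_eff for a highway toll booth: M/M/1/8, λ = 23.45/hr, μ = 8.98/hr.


ρ = 2.6114; P_K = (1−ρ)ρ^8/(1−ρ^9) = 0.617167
λ_eff = λ(1 − P_K) = 23.45·(1 − 0.617167) = 23.45·0.382833 = 8.9774 /hr

Final: 8.9774 /hr


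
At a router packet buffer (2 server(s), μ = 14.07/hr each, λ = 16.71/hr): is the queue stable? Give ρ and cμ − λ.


Total capacity cμ = 2·14.07 = 28.14/hr
ρ = λ/(cμ) = 16.71/28.14 = 0.5938
Stable ⇔ ρ < 1: YES
Spare capacity = cμ − λ = 28.14 − 16.71 = 11.43/hr

Final: ρ = 0.5938; stable; margin = 11.43/hr


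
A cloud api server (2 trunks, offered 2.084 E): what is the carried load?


B(2,2.084) = 0.413189 (Erlang-B)
Carried load = a(1 − B) = 2.084·(1 − 0.413189) = 2.084·0.586811 = 1.2229 E

Final: 1.2229 Erlangs


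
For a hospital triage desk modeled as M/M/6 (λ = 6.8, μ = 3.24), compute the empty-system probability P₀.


a = λ/μ = 6.8/3.24 = 2.0988; ρ = a/c = 0.3498
Σ_{k=0}^{5} a^k/k! (terms k=0..5) = 1.00000 + 2.09877 + 2.20241 + 1.54078 + 0.80843 + 0.33934 = 7.98973
Tail: a^6/(6!(1−ρ)) = 85.46404/(720·0.6502) = 0.18256
P₀ = 1/(7.98973 + 0.18256) = 1/8.17229 = 0.122365

Final: 0.122365


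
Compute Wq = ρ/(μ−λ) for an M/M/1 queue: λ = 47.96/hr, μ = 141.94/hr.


ρ = 47.96/141.94 = 0.3379
Wq = ρ/(μ−λ) = 0.3379/(141.94 − 47.96) = 0.3379/93.98 = 0.003595 hr

Final: 0.003595 hr


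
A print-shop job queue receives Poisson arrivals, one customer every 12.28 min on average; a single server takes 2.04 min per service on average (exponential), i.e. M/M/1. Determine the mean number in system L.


λ = 60/12.28 = 4.8860 /hr
μ = 60/2.04 = 29.4118 /hr
ρ = λ/μ = 4.8860/29.4118 = 0.1661
L = ρ/(1−ρ) = 0.1661/0.8339 = 0.1992

Final: 0.1992


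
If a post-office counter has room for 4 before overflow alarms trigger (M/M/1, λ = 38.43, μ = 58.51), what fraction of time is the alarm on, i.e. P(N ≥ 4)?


ρ = 38.43/58.51 = 0.6568
P(N ≥ n) = ρ^n = 0.6568^4 = 0.186106

Final: 0.186106


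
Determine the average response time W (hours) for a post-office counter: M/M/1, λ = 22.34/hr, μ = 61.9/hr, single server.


W = 1/(μ−λ) = 1/(61.9 − 22.34) = 1/39.56 = 0.02528 hr

Final: 0.02528 hr


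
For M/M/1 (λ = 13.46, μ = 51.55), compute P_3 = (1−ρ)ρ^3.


ρ = 13.46/51.55 = 0.2611
P_n = (1−ρ)·ρ^n = (1 − 0.2611)·0.2611^3 = 0.7389·0.017801 = 0.013153

Final: 0.013153


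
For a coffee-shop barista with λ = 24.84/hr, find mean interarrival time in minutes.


Mean interarrival time = 1/λ = 1/24.84 hour = 0.04026 hour
In minutes: 0.04026 × 60 = 2.4155 min

Final: 2.4155 min


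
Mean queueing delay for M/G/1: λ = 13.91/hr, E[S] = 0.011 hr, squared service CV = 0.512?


ρ = λ·E[S] = 13.91·0.011 = 0.1530
E[S²] = E[S]²(1+C_s²) = 0.011²·(1+0.512) = 0.0001830
Wq = λ·E[S²]/(2(1−ρ)) = 13.91·0.0001830/(2·0.8470) = 0.001502 hr

Final: 0.001502 hr


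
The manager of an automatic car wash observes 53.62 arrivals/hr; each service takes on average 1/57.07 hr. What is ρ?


ρ = λ/μ = 53.62/57.07 = 0.9395

Final: 0.9395


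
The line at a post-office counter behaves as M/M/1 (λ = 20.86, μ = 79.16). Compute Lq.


ρ = 20.86/79.16 = 0.2635
Lq = ρ²/(1−ρ) = 0.06944/0.7365 = 0.09429

Final: 0.09429


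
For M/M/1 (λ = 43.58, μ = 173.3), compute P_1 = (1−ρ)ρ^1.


ρ = 43.58/173.3 = 0.2515
P_n = (1−ρ)·ρ^n = (1 − 0.2515)·0.2515^1 = 0.7485·0.251471 = 0.188234

Final: 0.188234


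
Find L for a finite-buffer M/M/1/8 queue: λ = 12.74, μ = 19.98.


ρ = 12.74/19.98 = 0.6376
L = ρ[1 − (K+1)ρ^K + Kρ^(K+1)] / [(1−ρ)(1−ρ^(K+1))]
Numerator: 0.6376·(1 − 9·0.027327 + 8·0.017425) = 0.569700
Denominator: (0.3624)·(0.982575) = 0.356048
L = 0.569700/0.356048 = 1.6001

Final: 1.6001


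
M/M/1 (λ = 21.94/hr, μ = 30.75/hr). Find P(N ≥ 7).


ρ = 21.94/30.75 = 0.7135
P(N ≥ n) = ρ^n = 0.7135^7 = 0.094133

Final: 0.094133


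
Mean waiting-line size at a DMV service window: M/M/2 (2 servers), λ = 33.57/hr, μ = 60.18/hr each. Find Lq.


a = λ/μ = 0.5578; ρ = a/2 = 0.2789
P₀ = 0.563828
Lq = P₀·a^c·ρ / (c!·(1−ρ)²) = 0.563828·0.31117·0.2789/(2·0.51997)
= 0.04706

Final: 0.04706


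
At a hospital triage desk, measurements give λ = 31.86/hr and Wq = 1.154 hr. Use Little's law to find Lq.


Lq = λWq = 31.86·1.154 = 36.7664

Final: 36.7664


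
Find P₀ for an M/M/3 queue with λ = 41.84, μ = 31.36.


a = λ/μ = 41.84/31.36 = 1.3342; ρ = a/c = 0.4447
Σ_{k=0}^{2} a^k/k! (terms k=0..2) = 1.00000 + 1.33418 + 0.89002 = 3.22421
Tail: a^3/(3!(1−ρ)) = 2.37491/(6·0.5553) = 0.71284
P₀ = 1/(3.22421 + 0.71284) = 1/3.93704 = 0.253998

Final: 0.253998


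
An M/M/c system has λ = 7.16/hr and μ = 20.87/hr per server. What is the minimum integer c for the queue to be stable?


Stability requires cμ > λ ⇔ c > λ/μ.
λ/μ = 7.16/20.87 = 0.3431
Minimum integer c = ⌊0.3431⌋ + 1 = 1
Check: 1·20.87 = 20.87 > 7.16, while 0·20.87 = 0.00 ≤ 7.16

Final: 1 servers


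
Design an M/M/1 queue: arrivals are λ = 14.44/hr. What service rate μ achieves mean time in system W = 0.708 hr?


W = 1/(μ−λ) ⇒ μ − λ = 1/W = 1/0.708 = 1.4124
μ = λ + 1/W = 14.44 + 1.4124 = 15.8524 per hr

Final: 15.8524 /hr


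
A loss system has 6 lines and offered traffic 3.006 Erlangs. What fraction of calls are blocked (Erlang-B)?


B(c,a) = (a^c/c!) / Σ_{k=0}^{c} a^k/k!
a^6/6! = 1.024711
Σ terms (k=0..6): 1.00000 + 3.00600 + 4.51802 + 4.52705 + 3.40208 + 2.04533 + 1.02471 = 19.523195
B = 1.024711/19.523195 = 0.052487

Final: 0.052487


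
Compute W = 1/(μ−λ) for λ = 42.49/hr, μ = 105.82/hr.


W = 1/(μ−λ) = 1/(105.82 − 42.49) = 1/63.33 = 0.01579 hr

Final: 0.01579 hr


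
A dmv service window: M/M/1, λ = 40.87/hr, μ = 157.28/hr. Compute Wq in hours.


ρ = 40.87/157.28 = 0.2599
Wq = ρ/(μ−λ) = 0.2599/(157.28 − 40.87) = 0.2599/116.41 = 0.002232 hr

Final: 0.002232 hr


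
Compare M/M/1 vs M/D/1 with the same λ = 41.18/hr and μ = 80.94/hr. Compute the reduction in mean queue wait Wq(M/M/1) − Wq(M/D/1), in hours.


ρ = 41.18/80.94 = 0.5088
Wq(M/M/1) = ρ/(μ−λ) = 0.5088/39.76 = 0.01280 hr
Wq(M/D/1) = ρ/(2(μ−λ)) = 0.006398 hr
Savings = 0.01280 − 0.006398 = 0.006398 hr

Final: 0.006398 hr


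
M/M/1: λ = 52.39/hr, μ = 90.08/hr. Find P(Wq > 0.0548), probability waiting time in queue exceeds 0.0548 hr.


ρ = 52.39/90.08 = 0.5816
P(Wq > t) = ρ·e^{−(μ−λ)t} = 0.5816·e^{−2.0654}
= 0.5816·0.126766 = 0.073726

Final: 0.073726


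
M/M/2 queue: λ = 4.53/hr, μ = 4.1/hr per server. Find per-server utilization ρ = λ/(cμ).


ρ = λ/(cμ) = 4.53/(2·4.1) = 4.53/8.20 = 0.5524

Final: 0.5524


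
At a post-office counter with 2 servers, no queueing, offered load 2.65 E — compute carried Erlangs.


B(2,2.65) = 0.490312 (Erlang-B)
Carried load = a(1 − B) = 2.65·(1 − 0.490312) = 2.65·0.509688 = 1.3507 E

Final: 1.3507 Erlangs


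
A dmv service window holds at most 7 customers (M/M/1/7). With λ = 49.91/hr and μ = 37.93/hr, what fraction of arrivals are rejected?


ρ = λ/μ = 49.91/37.93 = 1.3158
P_K = (1−ρ)ρ^K/(1−ρ^(K+1)) = (-0.3158·6.830195)/(1 − 8.987478)
= -2.157283/-7.987478 = 0.270083

Final: 0.270083


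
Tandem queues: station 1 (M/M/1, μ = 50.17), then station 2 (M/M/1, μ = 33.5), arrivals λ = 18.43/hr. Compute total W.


Each node sees arrival rate λ = 18.43/hr (tandem ⇒ throughput preserved).
W₁ = 1/(μ₁−λ) = 1/(50.17−18.43) = 0.03151 hr
W₂ = 1/(μ₂−λ) = 1/(33.5−18.43) = 0.06636 hr
W_total = W₁ + W₂ = 0.03151 + 0.06636 = 0.09786 hr

Final: 0.09786 hr


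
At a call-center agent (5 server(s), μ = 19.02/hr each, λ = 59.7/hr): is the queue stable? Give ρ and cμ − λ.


Total capacity cμ = 5·19.02 = 95.10/hr
ρ = λ/(cμ) = 59.7/95.10 = 0.6278
Stable ⇔ ρ < 1: YES
Spare capacity = cμ − λ = 95.10 − 59.7 = 35.40/hr

Final: ρ = 0.6278; stable; margin = 35.40/hr


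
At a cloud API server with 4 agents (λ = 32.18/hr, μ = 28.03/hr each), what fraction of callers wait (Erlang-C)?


a = λ/μ = 1.1481; ρ = a/4 = 0.2870
P₀ = 0.316377 (from M/M/c formula)
C(c,a) = [a^c/(c!(1−ρ))]·P₀ = [1.73721/(24·0.7130)]·0.316377
= 0.10152·0.316377 = 0.032119

Final: 0.032119


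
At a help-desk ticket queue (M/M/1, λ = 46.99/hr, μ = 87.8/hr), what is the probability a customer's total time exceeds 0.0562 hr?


W ~ Exponential(μ−λ) for M/M/1.
μ − λ = 87.8 − 46.99 = 40.8100
P(W > t) = e^{−(μ−λ)t} = e^{−2.2935} = 0.100910

Final: 0.100910


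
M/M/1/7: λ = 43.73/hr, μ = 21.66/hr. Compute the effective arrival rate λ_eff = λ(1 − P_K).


ρ = 2.0189; P_K = (1−ρ)ρ^7/(1−ρ^8) = 0.506523
λ_eff = λ(1 − P_K) = 43.73·(1 − 0.506523) = 43.73·0.493477 = 21.5798 /hr

Final: 21.5798 /hr


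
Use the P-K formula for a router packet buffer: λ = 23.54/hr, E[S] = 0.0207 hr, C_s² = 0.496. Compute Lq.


ρ = λ·E[S] = 23.54·0.0207 = 0.4873
Lq = ρ²(1+C_s²)/(2(1−ρ)) = 0.2374·(1+0.496)/(2·0.5127)
= 0.2374·1.4960/1.0254 = 0.34640

Final: 0.34640


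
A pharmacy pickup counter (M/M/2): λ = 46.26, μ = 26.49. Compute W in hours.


a = 1.7463; ρ = 0.8732; P₀ = 0.067715
Lq = P₀·a^c·ρ/(c!(1−ρ)²) = 5.60375
Wq = Lq/λ = 5.60375/46.26 = 0.12114 hr
W = Wq + 1/μ = 0.12114 + 0.03775 = 0.15889 hr

Final: 0.15889 hr


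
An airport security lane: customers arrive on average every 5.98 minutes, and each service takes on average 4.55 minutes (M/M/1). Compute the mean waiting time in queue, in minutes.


λ = 60/5.98 = 10.0334 /hr
μ = 60/4.55 = 13.1868 /hr
ρ = λ/μ = 10.0334/13.1868 = 0.7609
Wq = ρ/(μ−λ) = 0.7609/(13.1868−10.0334) = 0.24129 hr
In minutes: 0.24129·60 = 14.477 min

Final: 14.477 min


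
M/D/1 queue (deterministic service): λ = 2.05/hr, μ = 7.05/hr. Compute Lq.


ρ = 2.05/7.05 = 0.2908
M/D/1: Lq = ρ²/(2(1−ρ)) = 0.08455/(2·0.7092) = 0.05961

Final: 0.05961


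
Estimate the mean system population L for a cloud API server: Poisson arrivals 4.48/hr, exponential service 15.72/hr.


ρ = λ/μ = 4.48/15.72 = 0.2850
L = ρ/(1−ρ) = 0.2850/(1 − 0.2850) = 0.2850/0.7150 = 0.3986

Final: 0.3986


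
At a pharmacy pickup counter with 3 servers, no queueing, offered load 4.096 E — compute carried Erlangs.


B(3,4.096) = 0.459272 (Erlang-B)
Carried load = a(1 − B) = 4.096·(1 − 0.459272) = 4.096·0.540728 = 2.2148 E

Final: 2.2148 Erlangs


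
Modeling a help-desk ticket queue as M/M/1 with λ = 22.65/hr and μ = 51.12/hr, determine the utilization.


ρ = λ/μ = 22.65/51.12 = 0.4431

Final: 0.4431


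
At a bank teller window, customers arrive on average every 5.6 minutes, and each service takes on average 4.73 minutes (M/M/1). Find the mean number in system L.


λ = 60/5.6 = 10.7143 /hr
μ = 60/4.73 = 12.6850 /hr
ρ = λ/μ = 10.7143/12.6850 = 0.8446
L = ρ/(1−ρ) = 0.8446/0.1554 = 5.4368

Final: 5.4368


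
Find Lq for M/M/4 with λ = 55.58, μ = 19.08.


a = λ/μ = 2.9130; ρ = a/4 = 0.7282
P₀ = 0.042889
Lq = P₀·a^c·ρ / (c!·(1−ρ)²) = 0.042889·72.00467·0.7282/(24·0.07385)
= 1.26893

Final: 1.26893


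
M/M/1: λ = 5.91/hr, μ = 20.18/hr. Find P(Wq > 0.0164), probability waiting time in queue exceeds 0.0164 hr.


ρ = 5.91/20.18 = 0.2929
P(Wq > t) = ρ·e^{−(μ−λ)t} = 0.2929·e^{−0.2340}
= 0.2929·0.791340 = 0.231755

Final: 0.231755


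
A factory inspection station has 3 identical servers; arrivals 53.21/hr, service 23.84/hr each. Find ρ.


ρ = λ/(cμ) = 53.21/(3·23.84) = 53.21/71.52 = 0.7440

Final: 0.7440


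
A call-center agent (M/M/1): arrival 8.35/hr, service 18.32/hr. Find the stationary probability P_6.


ρ = 8.35/18.32 = 0.4558
P_n = (1−ρ)·ρ^n = (1 − 0.4558)·0.4558^6 = 0.5442·0.008965 = 0.004879

Final: 0.004879


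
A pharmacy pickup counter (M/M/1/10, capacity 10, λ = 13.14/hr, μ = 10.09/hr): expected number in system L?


ρ = 13.14/10.09 = 1.3023
L = ρ[1 − (K+1)ρ^K + Kρ^(K+1)] / [(1−ρ)(1−ρ^(K+1))]
Numerator: 1.3023·(1 − 11·14.029493 + 10·18.270321) = 38.259392
Denominator: (-0.3023)·(-17.270321) = 5.220464
L = 38.259392/5.220464 = 7.3287

Final: 7.3287


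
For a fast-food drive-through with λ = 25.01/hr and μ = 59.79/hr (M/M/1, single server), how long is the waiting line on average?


ρ = 25.01/59.79 = 0.4183
Lq = ρ²/(1−ρ) = 0.1750/0.5817 = 0.3008

Final: 0.3008


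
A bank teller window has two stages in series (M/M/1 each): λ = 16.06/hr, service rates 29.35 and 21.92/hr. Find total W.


Each node sees arrival rate λ = 16.06/hr (tandem ⇒ throughput preserved).
W₁ = 1/(μ₁−λ) = 1/(29.35−16.06) = 0.07524 hr
W₂ = 1/(μ₂−λ) = 1/(21.92−16.06) = 0.17065 hr
W_total = W₁ + W₂ = 0.07524 + 0.17065 = 0.24589 hr

Final: 0.24589 hr


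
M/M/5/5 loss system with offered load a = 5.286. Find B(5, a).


B(c,a) = (a^c/c!) / Σ_{k=0}^{c} a^k/k!
a^5/5! = 34.391772
Σ terms (k=0..5): 1.00000 + 5.28600 + 13.97090 + 24.61672 + 32.53100 + 34.39177 = 111.796390
B = 34.391772/111.796390 = 0.307629

Final: 0.307629


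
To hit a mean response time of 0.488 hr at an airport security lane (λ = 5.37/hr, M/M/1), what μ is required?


W = 1/(μ−λ) ⇒ μ − λ = 1/W = 1/0.488 = 2.0492
μ = λ + 1/W = 5.37 + 2.0492 = 7.4192 per hr

Final: 7.4192 /hr


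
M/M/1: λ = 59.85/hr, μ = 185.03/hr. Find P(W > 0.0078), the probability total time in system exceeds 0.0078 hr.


W ~ Exponential(μ−λ) for M/M/1.
μ − λ = 185.03 − 59.85 = 125.1800
P(W > t) = e^{−(μ−λ)t} = e^{−0.9764} = 0.376663

Final: 0.376663


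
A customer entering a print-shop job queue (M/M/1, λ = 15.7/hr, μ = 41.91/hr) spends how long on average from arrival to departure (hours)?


W = 1/(μ−λ) = 1/(41.91 − 15.7) = 1/26.21 = 0.03815 hr

Final: 0.03815 hr


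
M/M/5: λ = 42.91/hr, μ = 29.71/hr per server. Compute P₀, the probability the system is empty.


a = λ/μ = 42.91/29.71 = 1.4443; ρ = a/c = 0.2889
Σ_{k=0}^{4} a^k/k! (terms k=0..4) = 1.00000 + 1.44429 + 1.04299 + 0.50213 + 0.18131 = 4.17072
Tail: a^5/(5!(1−ρ)) = 6.28462/(120·0.7111) = 0.07364
P₀ = 1/(4.17072 + 0.07364) = 1/4.24437 = 0.235606

Final: 0.235606


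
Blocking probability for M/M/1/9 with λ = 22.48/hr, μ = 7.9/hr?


ρ = λ/μ = 22.48/7.9 = 2.8456
P_K = (1−ρ)ρ^K/(1−ρ^(K+1)) = (-1.8456·12232.717334)/(1 − 34809.048820)
= -22576.331486/-34808.048820 = 0.648595

Final: 0.648595


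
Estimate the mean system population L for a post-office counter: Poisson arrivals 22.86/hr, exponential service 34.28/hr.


ρ = λ/μ = 22.86/34.28 = 0.6669
L = ρ/(1−ρ) = 0.6669/(1 − 0.6669) = 0.6669/0.3331 = 2.0018

Final: 2.0018


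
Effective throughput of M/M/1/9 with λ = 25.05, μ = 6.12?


ρ = 4.0931; P_K = (1−ρ)ρ^9/(1−ρ^10) = 0.755689
λ_eff = λ(1 − P_K) = 25.05·(1 − 0.755689) = 25.05·0.244311 = 6.1200 /hr

Final: 6.1200 /hr


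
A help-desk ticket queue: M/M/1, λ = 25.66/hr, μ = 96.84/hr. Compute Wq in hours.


ρ = 25.66/96.84 = 0.2650
Wq = ρ/(μ−λ) = 0.2650/(96.84 − 25.66) = 0.2650/71.18 = 0.003723 hr

Final: 0.003723 hr


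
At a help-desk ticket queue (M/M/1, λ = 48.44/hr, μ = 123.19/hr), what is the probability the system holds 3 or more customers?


ρ = 48.44/123.19 = 0.3932
P(N ≥ n) = ρ^n = 0.3932^3 = 0.060798

Final: 0.060798


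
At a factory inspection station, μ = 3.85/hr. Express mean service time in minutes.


Mean service time = 1/μ = 1/3.85 hour = 0.25974 hour
In minutes: 0.25974 × 60 = 15.5844 min

Final: 15.5844 min


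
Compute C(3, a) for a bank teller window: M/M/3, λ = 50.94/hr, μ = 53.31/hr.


a = λ/μ = 0.9555; ρ = a/3 = 0.3185
P₀ = 0.380887 (from M/M/c formula)
C(c,a) = [a^c/(c!(1−ρ))]·P₀ = [0.87247/(6·0.6815)]·0.380887
= 0.21337·0.380887 = 0.081272

Final: 0.081272


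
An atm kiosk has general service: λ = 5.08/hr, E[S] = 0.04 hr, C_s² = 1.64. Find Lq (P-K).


ρ = λ·E[S] = 5.08·0.04 = 0.2032
Lq = ρ²(1+C_s²)/(2(1−ρ)) = 0.04129·(1+1.64)/(2·0.7968)
= 0.04129·2.6400/1.5936 = 0.06840

Final: 0.06840


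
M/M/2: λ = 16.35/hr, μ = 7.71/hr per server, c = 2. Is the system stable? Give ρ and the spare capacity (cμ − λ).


Total capacity cμ = 2·7.71 = 15.42/hr
ρ = λ/(cμ) = 16.35/15.42 = 1.0603
Stable ⇔ ρ < 1: NO
Spare capacity = cμ − λ = 15.42 − 16.35 = -0.93/hr

Final: ρ = 1.0603; unstable; margin = -0.93/hr


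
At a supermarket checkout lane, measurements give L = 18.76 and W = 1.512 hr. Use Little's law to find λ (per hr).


λ = L/W = 18.76/1.512 = 12.4074 /hr

Final: 12.4074 /hr


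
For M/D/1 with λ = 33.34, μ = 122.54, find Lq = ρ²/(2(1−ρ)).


ρ = 33.34/122.54 = 0.2721
M/D/1: Lq = ρ²/(2(1−ρ)) = 0.07402/(2·0.7279) = 0.05085

Final: 0.05085


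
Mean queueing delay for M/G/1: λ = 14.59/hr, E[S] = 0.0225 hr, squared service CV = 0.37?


ρ = λ·E[S] = 14.59·0.0225 = 0.3283
E[S²] = E[S]²(1+C_s²) = 0.0225²·(1+0.37) = 0.0006936
Wq = λ·E[S²]/(2(1−ρ)) = 14.59·0.0006936/(2·0.6717) = 0.007532 hr

Final: 0.007532 hr


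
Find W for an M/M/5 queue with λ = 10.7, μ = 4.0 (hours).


a = 2.6750; ρ = 0.5350; P₀ = 0.066529
Lq = P₀·a^c·ρ/(c!(1−ρ)²) = 0.18789
Wq = Lq/λ = 0.18789/10.7 = 0.01756 hr
W = Wq + 1/μ = 0.01756 + 0.25000 = 0.26756 hr

Final: 0.26756 hr


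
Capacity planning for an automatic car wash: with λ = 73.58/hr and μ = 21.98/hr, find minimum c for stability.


Stability requires cμ > λ ⇔ c > λ/μ.
λ/μ = 73.58/21.98 = 3.3476
Minimum integer c = ⌊3.3476⌋ + 1 = 4
Check: 4·21.98 = 87.92 > 73.58, while 3·21.98 = 65.94 ≤ 73.58

Final: 4 servers


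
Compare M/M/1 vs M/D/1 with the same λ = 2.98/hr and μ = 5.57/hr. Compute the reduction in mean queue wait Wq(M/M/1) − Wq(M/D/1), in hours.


ρ = 2.98/5.57 = 0.5350
Wq(M/M/1) = ρ/(μ−λ) = 0.5350/2.59 = 0.20657 hr
Wq(M/D/1) = ρ/(2(μ−λ)) = 0.10328 hr
Savings = 0.20657 − 0.10328 = 0.10328 hr

Final: 0.10328 hr


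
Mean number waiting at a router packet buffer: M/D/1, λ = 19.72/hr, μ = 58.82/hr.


ρ = 19.72/58.82 = 0.3353
M/D/1: Lq = ρ²/(2(1−ρ)) = 0.1124/(2·0.6647) = 0.08454

Final: 0.08454


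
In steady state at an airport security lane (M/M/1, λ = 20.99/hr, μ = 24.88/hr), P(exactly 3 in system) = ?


ρ = 20.99/24.88 = 0.8436
P_n = (1−ρ)·ρ^n = (1 − 0.8436)·0.8436^3 = 0.1564·0.600463 = 0.093883

Final: 0.093883


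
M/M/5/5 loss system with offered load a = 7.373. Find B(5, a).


B(c,a) = (a^c/c!) / Σ_{k=0}^{c} a^k/k!
a^5/5! = 181.568257
Σ terms (k=0..5): 1.00000 + 7.37300 + 27.18056 + 66.80077 + 123.13051 + 181.56826 = 407.053103
B = 181.568257/407.053103 = 0.446055

Final: 0.446055


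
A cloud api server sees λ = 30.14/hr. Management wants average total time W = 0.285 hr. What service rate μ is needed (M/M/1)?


W = 1/(μ−λ) ⇒ μ − λ = 1/W = 1/0.285 = 3.5088
μ = λ + 1/W = 30.14 + 3.5088 = 33.6488 per hr

Final: 33.6488 /hr


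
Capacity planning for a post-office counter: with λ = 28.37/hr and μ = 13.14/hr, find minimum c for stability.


Stability requires cμ > λ ⇔ c > λ/μ.
λ/μ = 28.37/13.14 = 2.1591
Minimum integer c = ⌊2.1591⌋ + 1 = 3
Check: 3·13.14 = 39.42 > 28.37, while 2·13.14 = 26.28 ≤ 28.37

Final: 3 servers


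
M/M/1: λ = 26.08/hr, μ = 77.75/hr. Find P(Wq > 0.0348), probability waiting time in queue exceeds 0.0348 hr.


ρ = 26.08/77.75 = 0.3354
P(Wq > t) = ρ·e^{−(μ−λ)t} = 0.3354·e^{−1.7981}
= 0.3354·0.165611 = 0.055551

Final: 0.055551


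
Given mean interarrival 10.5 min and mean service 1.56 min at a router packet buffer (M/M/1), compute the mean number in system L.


λ = 60/10.5 = 5.7143 /hr
μ = 60/1.56 = 38.4615 /hr
ρ = λ/μ = 5.7143/38.4615 = 0.1486
L = ρ/(1−ρ) = 0.1486/0.8514 = 0.1745

Final: 0.1745


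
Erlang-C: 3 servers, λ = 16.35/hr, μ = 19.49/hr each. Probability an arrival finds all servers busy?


a = λ/μ = 0.8389; ρ = a/3 = 0.2796
P₀ = 0.429673 (from M/M/c formula)
C(c,a) = [a^c/(c!(1−ρ))]·P₀ = [0.59036/(6·0.7204)]·0.429673
= 0.13659·0.429673 = 0.058688

Final: 0.058688


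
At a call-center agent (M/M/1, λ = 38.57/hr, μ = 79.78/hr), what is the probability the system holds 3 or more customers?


ρ = 38.57/79.78 = 0.4835
P(N ≥ n) = ρ^n = 0.4835^3 = 0.112997

Final: 0.112997


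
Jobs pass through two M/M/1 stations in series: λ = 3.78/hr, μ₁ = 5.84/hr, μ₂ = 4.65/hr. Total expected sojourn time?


Each node sees arrival rate λ = 3.78/hr (tandem ⇒ throughput preserved).
W₁ = 1/(μ₁−λ) = 1/(5.84−3.78) = 0.48544 hr
W₂ = 1/(μ₂−λ) = 1/(4.65−3.78) = 1.14943 hr
W_total = W₁ + W₂ = 0.48544 + 1.14943 = 1.63486 hr

Final: 1.63486 hr


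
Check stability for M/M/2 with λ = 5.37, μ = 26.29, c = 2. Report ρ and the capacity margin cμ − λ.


Total capacity cμ = 2·26.29 = 52.58/hr
ρ = λ/(cμ) = 5.37/52.58 = 0.1021
Stable ⇔ ρ < 1: YES
Spare capacity = cμ − λ = 52.58 − 5.37 = 47.21/hr

Final: ρ = 0.1021; stable; margin = 47.21/hr


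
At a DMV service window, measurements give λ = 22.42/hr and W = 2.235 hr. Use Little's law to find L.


L = λW = 22.42·2.235 = 50.1087

Final: 50.1087


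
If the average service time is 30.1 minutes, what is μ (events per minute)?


μ = 1/(service time) in consistent units.
1 minute = 1 min, so μ = 1/30.1 = 0.03322 per minute

Final: 0.03322 /min


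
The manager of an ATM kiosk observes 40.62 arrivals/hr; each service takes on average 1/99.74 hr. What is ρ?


ρ = λ/μ = 40.62/99.74 = 0.4073

Final: 0.4073


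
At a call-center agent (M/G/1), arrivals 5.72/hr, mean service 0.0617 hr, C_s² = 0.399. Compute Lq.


ρ = λ·E[S] = 5.72·0.0617 = 0.3529
Lq = ρ²(1+C_s²)/(2(1−ρ)) = 0.1246·(1+0.399)/(2·0.6471)
= 0.1246·1.3990/1.2942 = 0.13465

Final: 0.13465


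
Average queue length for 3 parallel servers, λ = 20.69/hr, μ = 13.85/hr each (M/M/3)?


a = λ/μ = 1.4939; ρ = a/3 = 0.4980
P₀ = 0.212026
Lq = P₀·a^c·ρ / (c!·(1−ρ)²) = 0.212026·3.33374·0.4980/(6·0.25205)
= 0.23274

Final: 0.23274


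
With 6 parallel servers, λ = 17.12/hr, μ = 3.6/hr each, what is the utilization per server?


ρ = λ/(cμ) = 17.12/(6·3.6) = 17.12/21.60 = 0.7926

Final: 0.7926


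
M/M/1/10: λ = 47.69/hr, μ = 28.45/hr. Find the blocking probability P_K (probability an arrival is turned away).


ρ = λ/μ = 47.69/28.45 = 1.6763
P_K = (1−ρ)ρ^K/(1−ρ^(K+1)) = (-0.6763·175.166284)/(1 − 293.626717)
= -118.460433/-292.626717 = 0.404818

Final: 0.404818


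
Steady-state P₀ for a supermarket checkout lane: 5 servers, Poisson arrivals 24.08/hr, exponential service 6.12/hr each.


a = λ/μ = 24.08/6.12 = 3.9346; ρ = a/c = 0.7869
Σ_{k=0}^{4} a^k/k! (terms k=0..4) = 1.00000 + 3.93464 + 7.74070 + 10.15229 + 9.98640 = 32.81403
Tail: a^5/(5!(1−ρ)) = 943.02955/(120·0.2131) = 36.88229
P₀ = 1/(32.81403 + 36.88229) = 1/69.69632 = 0.014348

Final: 0.014348


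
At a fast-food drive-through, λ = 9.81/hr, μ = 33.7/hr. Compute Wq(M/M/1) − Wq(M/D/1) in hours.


ρ = 9.81/33.7 = 0.2911
Wq(M/M/1) = ρ/(μ−λ) = 0.2911/23.89 = 0.01218 hr
Wq(M/D/1) = ρ/(2(μ−λ)) = 0.006092 hr
Savings = 0.01218 − 0.006092 = 0.006092 hr

Final: 0.006092 hr


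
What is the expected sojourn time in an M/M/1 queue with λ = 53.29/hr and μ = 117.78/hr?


W = 1/(μ−λ) = 1/(117.78 − 53.29) = 1/64.49 = 0.01551 hr

Final: 0.01551 hr


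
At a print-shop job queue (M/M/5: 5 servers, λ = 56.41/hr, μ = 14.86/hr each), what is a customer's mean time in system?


a = 3.7961; ρ = 0.7592; P₀ = 0.017527
Lq = P₀·a^c·ρ/(c!(1−ρ)²) = 1.50782
Wq = Lq/λ = 1.50782/56.41 = 0.02673 hr
W = Wq + 1/μ = 0.02673 + 0.06729 = 0.09402 hr

Final: 0.09402 hr


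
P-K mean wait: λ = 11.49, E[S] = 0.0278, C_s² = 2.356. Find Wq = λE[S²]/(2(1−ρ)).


ρ = λ·E[S] = 11.49·0.0278 = 0.3194
E[S²] = E[S]²(1+C_s²) = 0.0278²·(1+2.356) = 0.002594
Wq = λ·E[S²]/(2(1−ρ)) = 11.49·0.002594/(2·0.6806) = 0.02189 hr

Final: 0.02189 hr


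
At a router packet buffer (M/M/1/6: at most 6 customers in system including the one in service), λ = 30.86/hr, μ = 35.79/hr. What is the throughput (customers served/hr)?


ρ = 0.8623; P_K = (1−ρ)ρ^6/(1−ρ^7) = 0.087679
λ_eff = λ(1 − P_K) = 30.86·(1 − 0.087679) = 30.86·0.912321 = 28.1542 /hr

Final: 28.1542 /hr


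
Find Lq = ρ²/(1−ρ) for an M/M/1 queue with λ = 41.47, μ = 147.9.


ρ = 41.47/147.9 = 0.2804
Lq = ρ²/(1−ρ) = 0.07862/0.7196 = 0.1093

Final: 0.1093


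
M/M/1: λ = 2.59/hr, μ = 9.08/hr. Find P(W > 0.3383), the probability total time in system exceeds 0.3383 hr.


W ~ Exponential(μ−λ) for M/M/1.
μ − λ = 9.08 − 2.59 = 6.4900
P(W > t) = e^{−(μ−λ)t} = e^{−2.1956} = 0.111295

Final: 0.111295


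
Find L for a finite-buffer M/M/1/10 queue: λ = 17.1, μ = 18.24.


ρ = 17.1/18.24 = 0.9375
L = ρ[1 − (K+1)ρ^K + Kρ^(K+1)] / [(1−ρ)(1−ρ^(K+1))]
Numerator: 0.9375·(1 − 11·0.524460 + 10·0.491682) = 0.138517
Denominator: (0.06250)·(0.508318) = 0.031770
L = 0.138517/0.031770 = 4.3600

Final: 4.3600


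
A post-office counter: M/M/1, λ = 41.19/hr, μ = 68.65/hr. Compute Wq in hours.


ρ = 41.19/68.65 = 0.6000
Wq = ρ/(μ−λ) = 0.6000/(68.65 − 41.19) = 0.6000/27.46 = 0.02185 hr

Final: 0.02185 hr


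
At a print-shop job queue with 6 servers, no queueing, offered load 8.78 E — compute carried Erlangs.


B(6,8.78) = 0.429963 (Erlang-B)
Carried load = a(1 − B) = 8.78·(1 − 0.429963) = 8.78·0.570037 = 5.0049 E

Final: 5.0049 Erlangs


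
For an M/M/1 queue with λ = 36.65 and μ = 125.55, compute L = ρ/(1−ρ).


ρ = λ/μ = 36.65/125.55 = 0.2919
L = ρ/(1−ρ) = 0.2919/(1 − 0.2919) = 0.2919/0.7081 = 0.4123

Final: 0.4123


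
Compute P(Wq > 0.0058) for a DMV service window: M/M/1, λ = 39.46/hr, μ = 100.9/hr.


ρ = 39.46/100.9 = 0.3911
P(Wq > t) = ρ·e^{−(μ−λ)t} = 0.3911·e^{−0.3564}
= 0.3911·0.700226 = 0.273845

Final: 0.273845


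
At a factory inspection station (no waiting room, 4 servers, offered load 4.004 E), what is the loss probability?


B(c,a) = (a^c/c!) / Σ_{k=0}^{c} a^k/k!
a^4/4! = 10.709397
Σ terms (k=0..4): 1.00000 + 4.00400 + 8.01601 + 10.69870 + 10.70940 = 34.428104
B = 10.709397/34.428104 = 0.311066

Final: 0.311066


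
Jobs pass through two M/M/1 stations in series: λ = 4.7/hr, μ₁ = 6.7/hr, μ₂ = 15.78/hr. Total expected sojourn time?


Each node sees arrival rate λ = 4.7/hr (tandem ⇒ throughput preserved).
W₁ = 1/(μ₁−λ) = 1/(6.7−4.7) = 0.50000 hr
W₂ = 1/(μ₂−λ) = 1/(15.78−4.7) = 0.09025 hr
W_total = W₁ + W₂ = 0.50000 + 0.09025 = 0.59025 hr

Final: 0.59025 hr


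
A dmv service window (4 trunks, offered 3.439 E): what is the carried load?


B(4,3.439) = 0.253842 (Erlang-B)
Carried load = a(1 − B) = 3.439·(1 − 0.253842) = 3.439·0.746158 = 2.5660 E

Final: 2.5660 Erlangs


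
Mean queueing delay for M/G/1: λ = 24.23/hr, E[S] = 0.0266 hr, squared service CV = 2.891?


ρ = λ·E[S] = 24.23·0.0266 = 0.6445
E[S²] = E[S]²(1+C_s²) = 0.0266²·(1+2.891) = 0.002753
Wq = λ·E[S²]/(2(1−ρ)) = 24.23·0.002753/(2·0.3555) = 0.09383 hr

Final: 0.09383 hr


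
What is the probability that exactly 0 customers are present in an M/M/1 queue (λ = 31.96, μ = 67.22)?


ρ = 31.96/67.22 = 0.4755
P_n = (1−ρ)·ρ^n = (1 − 0.4755)·0.4755^0 = 0.5245·1.000000 = 0.524546

Final: 0.524546


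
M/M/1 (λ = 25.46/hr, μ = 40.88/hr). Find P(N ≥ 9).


ρ = 25.46/40.88 = 0.6228
P(N ≥ n) = ρ^n = 0.6228^9 = 0.014097

Final: 0.014097


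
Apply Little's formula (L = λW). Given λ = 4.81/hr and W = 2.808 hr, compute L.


L = λW = 4.81·2.808 = 13.5065

Final: 13.5065


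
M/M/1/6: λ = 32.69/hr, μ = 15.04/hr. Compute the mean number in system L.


ρ = 32.69/15.04 = 2.1735
L = ρ[1 − (K+1)ρ^K + Kρ^(K+1)] / [(1−ρ)(1−ρ^(K+1))]
Numerator: 2.1735·(1 − 7·105.439298 + 6·229.176240) = 1386.678403
Denominator: (-1.1735)·(-228.176240) = 267.773314
L = 1386.678403/267.773314 = 5.1786

Final: 5.1786


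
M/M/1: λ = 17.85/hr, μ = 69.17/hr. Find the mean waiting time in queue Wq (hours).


ρ = 17.85/69.17 = 0.2581
Wq = ρ/(μ−λ) = 0.2581/(69.17 − 17.85) = 0.2581/51.32 = 0.005028 hr

Final: 0.005028 hr


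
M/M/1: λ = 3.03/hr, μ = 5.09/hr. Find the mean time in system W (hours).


W = 1/(μ−λ) = 1/(5.09 − 3.03) = 1/2.06 = 0.4854 hr

Final: 0.4854 hr


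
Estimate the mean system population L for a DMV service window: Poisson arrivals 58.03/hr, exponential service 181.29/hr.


ρ = λ/μ = 58.03/181.29 = 0.3201
L = ρ/(1−ρ) = 0.3201/(1 − 0.3201) = 0.3201/0.6799 = 0.4708

Final: 0.4708


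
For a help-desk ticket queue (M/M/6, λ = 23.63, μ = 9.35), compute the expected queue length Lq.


a = λ/μ = 2.5273; ρ = a/6 = 0.4212
P₀ = 0.079394
Lq = P₀·a^c·ρ / (c!·(1−ρ)²) = 0.079394·260.56295·0.4212/(720·0.33500)
= 0.03613

Final: 0.03613


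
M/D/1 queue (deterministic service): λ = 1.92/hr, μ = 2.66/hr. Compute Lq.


ρ = 1.92/2.66 = 0.7218
M/D/1: Lq = ρ²/(2(1−ρ)) = 0.5210/(2·0.2782) = 0.93640

Final: 0.93640


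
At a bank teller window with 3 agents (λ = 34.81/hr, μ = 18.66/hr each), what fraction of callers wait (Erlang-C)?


a = λ/μ = 1.8655; ρ = a/3 = 0.6218
P₀ = 0.133929 (from M/M/c formula)
C(c,a) = [a^c/(c!(1−ρ))]·P₀ = [6.49198/(6·0.3782)]·0.133929
= 2.86113·0.133929 = 0.383189

Final: 0.383189


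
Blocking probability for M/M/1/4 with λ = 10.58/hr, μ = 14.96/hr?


ρ = λ/μ = 10.58/14.96 = 0.7072
P_K = (1−ρ)ρ^K/(1−ρ^(K+1)) = (0.2928·0.250159)/(1 − 0.176917)
= 0.073242/0.823083 = 0.088985

Final: 0.088985


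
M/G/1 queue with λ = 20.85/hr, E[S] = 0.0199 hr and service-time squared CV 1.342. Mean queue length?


ρ = λ·E[S] = 20.85·0.0199 = 0.4149
Lq = ρ²(1+C_s²)/(2(1−ρ)) = 0.1722·(1+1.342)/(2·0.5851)
= 0.1722·2.3420/1.1702 = 0.34455

Final: 0.34455


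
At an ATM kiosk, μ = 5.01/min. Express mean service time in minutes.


Mean service time = 1/μ = 1/5.01 minute = 0.19960 minute
In minutes: 0.19960 × 1 = 0.1996 min

Final: 0.1996 min


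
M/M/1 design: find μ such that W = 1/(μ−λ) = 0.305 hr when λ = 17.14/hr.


W = 1/(μ−λ) ⇒ μ − λ = 1/W = 1/0.305 = 3.2787
μ = λ + 1/W = 17.14 + 3.2787 = 20.4187 per hr

Final: 20.4187 /hr


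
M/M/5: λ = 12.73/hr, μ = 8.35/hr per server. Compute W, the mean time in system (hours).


a = 1.5246; ρ = 0.3049; P₀ = 0.217340
Lq = P₀·a^c·ρ/(c!(1−ρ)²) = 0.009414
Wq = Lq/λ = 0.009414/12.73 = 0.0007395 hr
W = Wq + 1/μ = 0.0007395 + 0.11976 = 0.12050 hr

Final: 0.12050 hr


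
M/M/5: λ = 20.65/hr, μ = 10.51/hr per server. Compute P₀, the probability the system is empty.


a = λ/μ = 20.65/10.51 = 1.9648; ρ = a/c = 0.3930
Σ_{k=0}^{4} a^k/k! (terms k=0..4) = 1.00000 + 1.96480 + 1.93021 + 1.26416 + 0.62095 = 6.78011
Tail: a^5/(5!(1−ρ)) = 29.28105/(120·0.6070) = 0.40196
P₀ = 1/(6.78011 + 0.40196) = 1/7.18208 = 0.139235

Final: 0.139235


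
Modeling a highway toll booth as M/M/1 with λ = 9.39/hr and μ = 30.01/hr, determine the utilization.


ρ = λ/μ = 9.39/30.01 = 0.3129

Final: 0.3129


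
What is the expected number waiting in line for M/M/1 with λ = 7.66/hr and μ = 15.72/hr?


ρ = 7.66/15.72 = 0.4873
Lq = ρ²/(1−ρ) = 0.2374/0.5127 = 0.4631

Final: 0.4631


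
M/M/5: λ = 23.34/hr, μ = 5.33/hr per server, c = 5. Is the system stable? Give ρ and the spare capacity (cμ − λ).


Total capacity cμ = 5·5.33 = 26.65/hr
ρ = λ/(cμ) = 23.34/26.65 = 0.8758
Stable ⇔ ρ < 1: YES
Spare capacity = cμ − λ = 26.65 − 23.34 = 3.31/hr

Final: ρ = 0.8758; stable; margin = 3.31/hr


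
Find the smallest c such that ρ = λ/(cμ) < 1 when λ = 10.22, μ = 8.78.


Stability requires cμ > λ ⇔ c > λ/μ.
λ/μ = 10.22/8.78 = 1.1640
Minimum integer c = ⌊1.1640⌋ + 1 = 2
Check: 2·8.78 = 17.56 > 10.22, while 1·8.78 = 8.78 ≤ 10.22

Final: 2 servers


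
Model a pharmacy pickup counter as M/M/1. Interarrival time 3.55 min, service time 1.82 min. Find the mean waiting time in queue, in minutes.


λ = 60/3.55 = 16.9014 /hr
μ = 60/1.82 = 32.9670 /hr
ρ = λ/μ = 16.9014/32.9670 = 0.5127
Wq = ρ/(μ−λ) = 0.5127/(32.9670−16.9014) = 0.03191 hr
In minutes: 0.03191·60 = 1.915 min

Final: 1.915 min


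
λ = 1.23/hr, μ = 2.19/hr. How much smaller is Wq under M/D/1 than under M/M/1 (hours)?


ρ = 1.23/2.19 = 0.5616
Wq(M/M/1) = ρ/(μ−λ) = 0.5616/0.9600 = 0.58505 hr
Wq(M/D/1) = ρ/(2(μ−λ)) = 0.29252 hr
Savings = 0.58505 − 0.29252 = 0.29252 hr

Final: 0.29252 hr


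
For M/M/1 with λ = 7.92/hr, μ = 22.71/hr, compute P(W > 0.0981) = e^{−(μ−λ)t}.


W ~ Exponential(μ−λ) for M/M/1.
μ − λ = 22.71 − 7.92 = 14.7900
P(W > t) = e^{−(μ−λ)t} = e^{−1.4509} = 0.234360

Final: 0.234360


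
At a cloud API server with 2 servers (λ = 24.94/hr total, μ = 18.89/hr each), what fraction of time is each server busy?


ρ = λ/(cμ) = 24.94/(2·18.89) = 24.94/37.78 = 0.6601

Final: 0.6601


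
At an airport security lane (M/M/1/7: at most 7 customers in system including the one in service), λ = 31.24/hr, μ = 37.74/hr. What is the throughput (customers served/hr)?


ρ = 0.8278; P_K = (1−ρ)ρ^7/(1−ρ^8) = 0.058833
λ_eff = λ(1 − P_K) = 31.24·(1 − 0.058833) = 31.24·0.941167 = 29.4021 /hr

Final: 29.4021 /hr


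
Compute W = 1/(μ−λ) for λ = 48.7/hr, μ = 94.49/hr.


W = 1/(μ−λ) = 1/(94.49 − 48.7) = 1/45.79 = 0.02184 hr

Final: 0.02184 hr


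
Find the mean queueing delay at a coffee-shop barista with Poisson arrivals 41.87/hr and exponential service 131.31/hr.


ρ = 41.87/131.31 = 0.3189
Wq = ρ/(μ−λ) = 0.3189/(131.31 − 41.87) = 0.3189/89.44 = 0.003565 hr

Final: 0.003565 hr


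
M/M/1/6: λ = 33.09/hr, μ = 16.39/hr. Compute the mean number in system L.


ρ = 33.09/16.39 = 2.0189
L = ρ[1 − (K+1)ρ^K + Kρ^(K+1)] / [(1−ρ)(1−ρ^(K+1))]
Numerator: 2.0189·(1 − 7·67.718430 + 6·136.717685) = 701.122584
Denominator: (-1.0189)·(-135.717685) = 138.284645
L = 701.122584/138.284645 = 5.0701

Final: 5.0701


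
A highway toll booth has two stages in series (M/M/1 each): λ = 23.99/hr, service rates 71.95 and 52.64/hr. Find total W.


Each node sees arrival rate λ = 23.99/hr (tandem ⇒ throughput preserved).
W₁ = 1/(μ₁−λ) = 1/(71.95−23.99) = 0.02085 hr
W₂ = 1/(μ₂−λ) = 1/(52.64−23.99) = 0.03490 hr
W_total = W₁ + W₂ = 0.02085 + 0.03490 = 0.05575 hr

Final: 0.05575 hr


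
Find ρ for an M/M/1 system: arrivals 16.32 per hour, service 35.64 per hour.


ρ = λ/μ = 16.32/35.64 = 0.4579

Final: 0.4579


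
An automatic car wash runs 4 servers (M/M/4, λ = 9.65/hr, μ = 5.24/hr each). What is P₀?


a = λ/μ = 9.65/5.24 = 1.8416; ρ = a/c = 0.4604
Σ_{k=0}^{3} a^k/k! (terms k=0..3) = 1.00000 + 1.84160 + 1.69575 + 1.04097 = 5.57832
Tail: a^4/(4!(1−ρ)) = 11.50228/(24·0.5396) = 0.88818
P₀ = 1/(5.57832 + 0.88818) = 1/6.46650 = 0.154643

Final: 0.154643


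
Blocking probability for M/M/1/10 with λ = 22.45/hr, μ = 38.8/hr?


ρ = λ/μ = 22.45/38.8 = 0.5786
P_K = (1−ρ)ρ^K/(1−ρ^(K+1)) = (0.4214·0.004206)/(1 − 0.002433)
= 0.001772/0.997567 = 0.001777

Final: 0.001777


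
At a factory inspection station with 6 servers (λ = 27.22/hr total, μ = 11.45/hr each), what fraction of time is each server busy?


ρ = λ/(cμ) = 27.22/(6·11.45) = 27.22/68.70 = 0.3962

Final: 0.3962


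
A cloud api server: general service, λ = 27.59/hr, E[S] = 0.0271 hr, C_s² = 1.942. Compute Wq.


ρ = λ·E[S] = 27.59·0.0271 = 0.7477
E[S²] = E[S]²(1+C_s²) = 0.0271²·(1+1.942) = 0.002161
Wq = λ·E[S²]/(2(1−ρ)) = 27.59·0.002161/(2·0.2523) = 0.11813 hr

Final: 0.11813 hr
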